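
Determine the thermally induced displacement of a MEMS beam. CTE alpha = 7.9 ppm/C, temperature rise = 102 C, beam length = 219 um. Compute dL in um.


Step 1: Convert CTE: alpha = 7.9 ppm/C = 7.9e-6 /C
Step 2: dL = 7.9e-6 * 102 * 219
dL = 0.1765 um


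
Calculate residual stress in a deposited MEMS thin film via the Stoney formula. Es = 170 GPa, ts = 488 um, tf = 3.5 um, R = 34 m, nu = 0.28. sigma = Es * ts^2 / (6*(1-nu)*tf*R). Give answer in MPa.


Step 1: Compute numerator: Es * ts^2 = 170 * 488^2 = 40484480 (GPa*um^2)
Step 2: Compute denominator (R in um): 6*(1-nu)*tf*R = 6*0.72*3.5*34e6 = 514080000.0 (um^2)
Step 3: sigma (GPa) = 40484480 / 514080000.0 = 7.8751e-02 GPa
Step 4: Convert to MPa (x1000): sigma = 78.8 MPa


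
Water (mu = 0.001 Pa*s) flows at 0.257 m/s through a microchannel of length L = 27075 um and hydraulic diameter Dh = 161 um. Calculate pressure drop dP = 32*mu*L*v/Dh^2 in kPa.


Step 1: Convert to SI: L = 27075e-6 m, Dh = 161e-6 m
Step 2: dP = 32 * 0.001 * 27075e-6 * 0.257 / (161e-6)^2
Step 3: dP = 8590.13 Pa
Step 4: Convert to kPa: dP = 8.59 kPa


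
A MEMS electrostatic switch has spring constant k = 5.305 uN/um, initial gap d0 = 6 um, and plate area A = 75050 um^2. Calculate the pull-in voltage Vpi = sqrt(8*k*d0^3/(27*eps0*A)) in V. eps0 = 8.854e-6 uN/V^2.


Step 1: Compute numerator: 8 * k * d0^3 = 8 * 5.305 * 6^3 = 9167.04
Step 2: Compute denominator: 27 * eps0 * A = 27 * 8.854e-6 * 75050 = 17.941303
Step 3: Vpi = sqrt(9167.04 / 17.941303)
Vpi = 22.6 V


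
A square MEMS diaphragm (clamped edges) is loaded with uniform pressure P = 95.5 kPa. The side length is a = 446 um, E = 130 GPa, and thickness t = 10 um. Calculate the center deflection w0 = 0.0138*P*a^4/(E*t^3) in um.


Step 1: Convert pressure to compatible units (E is in GPa, so P in GPa).
P = 95.5 kPa = 95.5e-6 GPa
Step 2: Compute numerator: 0.0138 * P * a^4.
a^4 = 446^4 = 39567575056
numerator = 0.0138 * 95.5e-6 * 39567575056 = 5.21461e+04
Step 3: Compute denominator: E * t^3 = 130 * 10^3 = 130000
Step 4: w0 = numerator / denominator = 5.21461e+04 / 130000 = 0.4011 um


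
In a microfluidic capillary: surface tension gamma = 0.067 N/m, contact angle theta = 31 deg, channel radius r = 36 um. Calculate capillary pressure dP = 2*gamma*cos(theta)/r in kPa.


Step 1: cos(31 deg) = 0.8572
Step 2: Convert r to m: r = 36e-6 m
Step 3: dP = 2 * 0.067 * 0.8572 / 36e-6 = 3190.7 Pa
Step 4: Convert Pa to kPa (divide by 1000).
dP = 3.19 kPa


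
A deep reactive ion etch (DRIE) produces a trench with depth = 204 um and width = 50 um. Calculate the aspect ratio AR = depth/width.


Step 1: AR = depth / width
Step 2: AR = 204 / 50
AR = 4.1


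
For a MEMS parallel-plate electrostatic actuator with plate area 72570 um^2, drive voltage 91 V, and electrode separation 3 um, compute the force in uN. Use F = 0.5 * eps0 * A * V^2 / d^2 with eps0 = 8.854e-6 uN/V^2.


Step 1: Identify parameters.
eps0 = 8.854e-6 uN/V^2, A = 72570 um^2, V = 91 V, d = 3 um
Step 2: Compute V^2 = 91^2 = 8281
Step 3: Compute d^2 = 3^2 = 9
Step 4: F = 0.5 * 8.854e-6 * 72570 * 8281 / 9
F = 295.602 uN


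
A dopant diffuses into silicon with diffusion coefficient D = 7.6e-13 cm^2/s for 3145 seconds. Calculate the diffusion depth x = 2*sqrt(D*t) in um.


Step 1: Compute D*t = 7.6e-13 * 3145 = 2.3902e-09 cm^2
Step 2: sqrt(D*t) = 4.889e-05 cm
Step 3: x = 2 * 4.889e-05 cm = 9.778e-05 cm
Step 4: Convert to um (1 cm = 1e4 um): x = 0.978 um


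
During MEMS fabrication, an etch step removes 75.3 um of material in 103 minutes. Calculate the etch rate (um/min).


Step 1: Etch rate = depth / time
Step 2: rate = 75.3 / 103
rate = 0.731 um/min


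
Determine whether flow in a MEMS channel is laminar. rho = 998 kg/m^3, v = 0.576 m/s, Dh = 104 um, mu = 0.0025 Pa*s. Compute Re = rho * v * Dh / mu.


Step 1: Convert Dh to meters: Dh = 104e-6 m
Step 2: Re = rho * v * Dh / mu
Re = 998 * 0.576 * 104e-6 / 0.0025
Re = 23.914
Since Re = 23.914 is below ~2300, the flow is laminar.


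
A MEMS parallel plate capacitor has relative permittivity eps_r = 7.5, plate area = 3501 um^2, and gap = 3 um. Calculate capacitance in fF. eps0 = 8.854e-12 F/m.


Step 1: Convert area to m^2: A = 3501e-12 m^2
Step 2: Convert gap to m: d = 3e-6 m
Step 3: C = eps0 * eps_r * A / d
C = 8.854e-12 * 7.5 * 3501e-12 / 3e-6
Step 4: Convert to fF (multiply by 1e15).
C = 77.49 fF


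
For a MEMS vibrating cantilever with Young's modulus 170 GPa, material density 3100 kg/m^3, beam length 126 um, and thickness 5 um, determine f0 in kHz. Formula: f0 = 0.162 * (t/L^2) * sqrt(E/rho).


Step 1: Convert units to SI.
t_SI = 5e-6 m, L_SI = 126e-6 m
Step 2: Calculate sqrt(E/rho).
sqrt(170e9 / 3100) = 7405.32 m/s
Step 3: Compute f0.
f0 = 0.162 * 5e-6 / (126e-6)^2 * 7405.32 = 377822.4 Hz = 377.82 kHz


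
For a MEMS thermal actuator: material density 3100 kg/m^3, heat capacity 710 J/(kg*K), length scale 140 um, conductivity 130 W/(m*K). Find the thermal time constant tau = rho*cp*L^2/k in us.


Step 1: Convert L to m: L = 140e-6 m
Step 2: L^2 = (140e-6)^2 = 1.96e-08 m^2
Step 3: tau = 3100 * 710 * 1.96e-08 / 130 = 3.3184308e-04 s
Step 4: Convert to microseconds (multiply by 1e6).
tau = 331.843 us


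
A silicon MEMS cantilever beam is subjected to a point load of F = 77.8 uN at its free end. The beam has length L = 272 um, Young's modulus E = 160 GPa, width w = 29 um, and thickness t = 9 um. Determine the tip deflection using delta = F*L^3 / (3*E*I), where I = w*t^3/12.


Step 1: Calculate the second moment of area.
I = w * t^3 / 12 = 29 * 9^3 / 12 = 1761.75 um^4
Step 2: Convert E to consistent units (1 GPa = 1000 uN/um^2).
E = 160 GPa = 160000 uN/um^2
Step 3: Calculate tip deflection.
delta = F * L^3 / (3 * E * I)
delta = 77.8 * 272^3 / (3 * 160000 * 1761.75)
delta = 1.8514 um


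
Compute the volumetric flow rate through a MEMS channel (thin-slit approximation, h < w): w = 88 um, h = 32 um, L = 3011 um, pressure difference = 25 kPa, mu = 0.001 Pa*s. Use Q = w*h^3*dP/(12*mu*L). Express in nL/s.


Step 1: Convert all dimensions to SI (meters).
w = 88e-6 m, h = 32e-6 m, L = 3011e-6 m, dP = 25e3 Pa
Step 2: Q = w * h^3 * dP / (12 * mu * L)
Q = 88e-6 * (32e-6)^3 * 25e3 / (12 * 0.001 * 3011e-6) = 1.99517325e-09 m^3/s
Step 3: Convert Q from m^3/s to nL/s (1 m^3 = 1e12 nL, so multiply by 1e12).
Q = 1995.173 nL/s


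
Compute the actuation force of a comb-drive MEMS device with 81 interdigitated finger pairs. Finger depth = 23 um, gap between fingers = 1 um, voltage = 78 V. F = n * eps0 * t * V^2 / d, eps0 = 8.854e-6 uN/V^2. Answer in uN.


Step 1: Parameters: n=81, eps0=8.854e-6 uN/V^2, t=23 um, V=78 V, d=1 um
Step 2: V^2 = 6084
Step 3: F = 81 * 8.854e-6 * 23 * 6084 / 1
F = 100.356 uN


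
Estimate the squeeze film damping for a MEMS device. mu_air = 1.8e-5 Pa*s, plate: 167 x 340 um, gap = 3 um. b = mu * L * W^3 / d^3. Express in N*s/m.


Step 1: Convert to SI.
L = 167e-6 m, W = 340e-6 m, d = 3e-6 m
Step 2: W^3 = (340e-6)^3 = 3.93e-11 m^3
Step 3: d^3 = (3e-6)^3 = 2.70e-17 m^3
Step 4: b = 1.8e-5 * 167e-6 * 3.93e-11 / 2.70e-17
b = 4.38e-03 N*s/m


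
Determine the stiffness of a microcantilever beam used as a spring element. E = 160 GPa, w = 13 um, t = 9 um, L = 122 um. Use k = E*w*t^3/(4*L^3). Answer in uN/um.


Step 1: Convert E to consistent units (1 GPa = 1000 uN/um^2).
E = 160 GPa = 160000 uN/um^2
Step 2: Compute t^3 = 9^3 = 729
Step 3: Compute L^3 = 122^3 = 1815848
Step 4: k = 160000 * 13 * 729 / (4 * 1815848)
k = 208.762 uN/um


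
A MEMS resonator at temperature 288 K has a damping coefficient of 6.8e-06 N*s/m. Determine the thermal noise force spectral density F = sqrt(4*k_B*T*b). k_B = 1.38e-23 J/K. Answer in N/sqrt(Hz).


Step 1: Compute 4 * k_B * T * b
= 4 * 1.38e-23 * 288 * 6.8e-06
= 1.0810e-25 N^2/Hz
Step 2: F_noise = sqrt(1.0810e-25)
F_noise = 3.29e-13 N/sqrt(Hz)


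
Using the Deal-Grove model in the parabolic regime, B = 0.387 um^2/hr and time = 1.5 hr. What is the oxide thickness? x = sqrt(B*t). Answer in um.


Step 1: Compute B*t = 0.387 * 1.5 = 0.5805
Step 2: x = sqrt(0.5805)
x = 0.762 um


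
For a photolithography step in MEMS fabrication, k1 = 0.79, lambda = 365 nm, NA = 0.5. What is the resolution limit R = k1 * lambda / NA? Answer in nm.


Step 1: Identify values: k1 = 0.79, lambda = 365 nm, NA = 0.5
Step 2: R = k1 * lambda / NA
R = 0.79 * 365 / 0.5
R = 576.7 nm


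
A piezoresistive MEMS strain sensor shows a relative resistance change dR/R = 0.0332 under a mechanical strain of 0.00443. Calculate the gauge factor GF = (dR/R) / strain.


Step 1: Identify values.
dR/R = 0.0332, strain = 0.00443
Step 2: GF = (dR/R) / strain = 0.0332 / 0.00443
GF = 7.5


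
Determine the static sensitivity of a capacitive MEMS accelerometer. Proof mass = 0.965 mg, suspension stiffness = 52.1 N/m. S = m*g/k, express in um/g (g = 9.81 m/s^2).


Step 1: Convert mass: m = 0.965 mg = 9.65e-07 kg
Step 2: S = m * g / k = 9.65e-07 * 9.81 / 52.1
Step 3: S = 1.82e-07 m/g
Step 4: Convert to um/g: S = 0.182 um/g


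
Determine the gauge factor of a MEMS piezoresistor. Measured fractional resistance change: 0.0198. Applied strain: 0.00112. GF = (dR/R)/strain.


Step 1: Identify values.
dR/R = 0.0198, strain = 0.00112
Step 2: GF = (dR/R) / strain = 0.0198 / 0.00112
GF = 17.7


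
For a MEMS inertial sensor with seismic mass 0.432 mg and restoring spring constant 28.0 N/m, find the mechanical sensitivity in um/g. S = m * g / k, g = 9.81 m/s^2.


Step 1: Convert mass: m = 0.432 mg = 4.32e-07 kg
Step 2: S = m * g / k = 4.32e-07 * 9.81 / 28.0
Step 3: S = 1.51e-07 m/g
Step 4: Convert to um/g: S = 0.151 um/g


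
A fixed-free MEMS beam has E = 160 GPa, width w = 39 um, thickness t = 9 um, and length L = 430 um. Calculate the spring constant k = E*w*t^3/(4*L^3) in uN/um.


Step 1: Convert E to consistent units (1 GPa = 1000 uN/um^2).
E = 160 GPa = 160000 uN/um^2
Step 2: Compute t^3 = 9^3 = 729
Step 3: Compute L^3 = 430^3 = 79507000
Step 4: k = 160000 * 39 * 729 / (4 * 79507000)
k = 14.3036 uN/um


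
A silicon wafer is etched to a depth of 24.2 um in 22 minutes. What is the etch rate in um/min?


Step 1: Etch rate = depth / time
Step 2: rate = 24.2 / 22
rate = 1.1 um/min


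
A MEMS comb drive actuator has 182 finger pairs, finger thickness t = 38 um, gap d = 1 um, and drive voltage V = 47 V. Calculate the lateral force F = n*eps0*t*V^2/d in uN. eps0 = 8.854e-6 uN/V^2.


Step 1: Parameters: n=182, eps0=8.854e-6 uN/V^2, t=38 um, V=47 V, d=1 um
Step 2: V^2 = 2209
Step 3: F = 182 * 8.854e-6 * 38 * 2209 / 1
F = 135.266 uN


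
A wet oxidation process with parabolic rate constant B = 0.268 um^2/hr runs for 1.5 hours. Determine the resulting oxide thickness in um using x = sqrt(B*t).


Step 1: Compute B*t = 0.268 * 1.5 = 0.402
Step 2: x = sqrt(0.402)
x = 0.634 um


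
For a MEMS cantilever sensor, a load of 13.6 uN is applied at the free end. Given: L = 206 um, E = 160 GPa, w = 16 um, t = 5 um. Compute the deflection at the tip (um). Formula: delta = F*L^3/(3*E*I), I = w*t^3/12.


Step 1: Calculate the second moment of area.
I = w * t^3 / 12 = 16 * 5^3 / 12 = 166.6667 um^4
Step 2: Convert E to consistent units (1 GPa = 1000 uN/um^2).
E = 160 GPa = 160000 uN/um^2
Step 3: Calculate tip deflection.
delta = F * L^3 / (3 * E * I)
delta = 13.6 * 206^3 / (3 * 160000 * 166.6667)
delta = 1.4861 um


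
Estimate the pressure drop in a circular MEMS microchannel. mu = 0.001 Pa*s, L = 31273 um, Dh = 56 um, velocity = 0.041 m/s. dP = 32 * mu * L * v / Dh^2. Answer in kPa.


Step 1: Convert to SI: L = 31273e-6 m, Dh = 56e-6 m
Step 2: dP = 32 * 0.001 * 31273e-6 * 0.041 / (56e-6)^2
Step 3: dP = 13083.60 Pa
Step 4: Convert to kPa: dP = 13.08 kPa


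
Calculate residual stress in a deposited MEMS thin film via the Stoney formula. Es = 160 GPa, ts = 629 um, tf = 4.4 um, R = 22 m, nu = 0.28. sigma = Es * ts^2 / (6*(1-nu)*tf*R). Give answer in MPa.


Step 1: Compute numerator: Es * ts^2 = 160 * 629^2 = 63302560 (GPa*um^2)
Step 2: Compute denominator (R in um): 6*(1-nu)*tf*R = 6*0.72*4.4*22e6 = 418176000.0 (um^2)
Step 3: sigma (GPa) = 63302560 / 418176000.0 = 1.51378e-01 GPa
Step 4: Convert to MPa (x1000): sigma = 151.4 MPa


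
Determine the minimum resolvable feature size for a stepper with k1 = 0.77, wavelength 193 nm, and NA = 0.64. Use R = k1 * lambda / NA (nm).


Step 1: Identify values: k1 = 0.77, lambda = 193 nm, NA = 0.64
Step 2: R = k1 * lambda / NA
R = 0.77 * 193 / 0.64
R = 232.2 nm


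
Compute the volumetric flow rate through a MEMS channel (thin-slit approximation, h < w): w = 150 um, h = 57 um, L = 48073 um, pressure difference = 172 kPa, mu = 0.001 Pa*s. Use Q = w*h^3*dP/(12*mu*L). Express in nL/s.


Step 1: Convert all dimensions to SI (meters).
w = 150e-6 m, h = 57e-6 m, L = 48073e-6 m, dP = 172e3 Pa
Step 2: Q = w * h^3 * dP / (12 * mu * L)
Q = 150e-6 * (57e-6)^3 * 172e3 / (12 * 0.001 * 48073e-6) = 8.28250681e-09 m^3/s
Step 3: Convert Q from m^3/s to nL/s (1 m^3 = 1e12 nL, so multiply by 1e12).
Q = 8282.507 nL/s


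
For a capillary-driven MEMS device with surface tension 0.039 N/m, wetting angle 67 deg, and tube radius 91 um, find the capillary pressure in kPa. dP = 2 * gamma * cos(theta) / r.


Step 1: cos(67 deg) = 0.3907
Step 2: Convert r to m: r = 91e-6 m
Step 3: dP = 2 * 0.039 * 0.3907 / 91e-6 = 334.9 Pa
Step 4: Convert Pa to kPa (divide by 1000).
dP = 0.33 kPa


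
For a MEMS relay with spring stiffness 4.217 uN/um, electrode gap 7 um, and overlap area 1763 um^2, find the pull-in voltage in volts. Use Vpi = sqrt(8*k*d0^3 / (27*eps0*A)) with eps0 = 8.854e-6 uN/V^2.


Step 1: Compute numerator: 8 * k * d0^3 = 8 * 4.217 * 7^3 = 11571.448
Step 2: Compute denominator: 27 * eps0 * A = 27 * 8.854e-6 * 1763 = 0.421459
Step 3: Vpi = sqrt(11571.448 / 0.421459)
Vpi = 165.7 V


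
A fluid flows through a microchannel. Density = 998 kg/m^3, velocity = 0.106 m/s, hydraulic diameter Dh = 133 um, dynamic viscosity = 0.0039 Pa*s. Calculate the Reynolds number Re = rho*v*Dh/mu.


Step 1: Convert Dh to meters: Dh = 133e-6 m
Step 2: Re = rho * v * Dh / mu
Re = 998 * 0.106 * 133e-6 / 0.0039
Re = 3.608


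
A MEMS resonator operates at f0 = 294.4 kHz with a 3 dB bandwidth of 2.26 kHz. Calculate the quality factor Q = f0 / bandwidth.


Step 1: Q = f0 / bandwidth
Step 2: Q = 294.4 / 2.26
Q = 130.3


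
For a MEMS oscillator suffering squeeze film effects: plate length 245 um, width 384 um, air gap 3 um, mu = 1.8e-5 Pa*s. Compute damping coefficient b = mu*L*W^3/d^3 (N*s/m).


Step 1: Convert to SI.
L = 245e-6 m, W = 384e-6 m, d = 3e-6 m
Step 2: W^3 = (384e-6)^3 = 5.66e-11 m^3
Step 3: d^3 = (3e-6)^3 = 2.70e-17 m^3
Step 4: b = 1.8e-5 * 245e-6 * 5.66e-11 / 2.70e-17
b = 9.25e-03 N*s/m


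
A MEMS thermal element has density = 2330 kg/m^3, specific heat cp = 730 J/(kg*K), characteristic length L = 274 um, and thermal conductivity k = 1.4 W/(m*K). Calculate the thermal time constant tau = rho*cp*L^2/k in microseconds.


Step 1: Convert L to m: L = 274e-6 m
Step 2: L^2 = (274e-6)^2 = 7.5076e-08 m^2
Step 3: tau = 2330 * 730 * 7.5076e-08 / 1.4 = 9.121197743e-02 s
Step 4: Convert to microseconds (multiply by 1e6).
tau = 91211.977 us


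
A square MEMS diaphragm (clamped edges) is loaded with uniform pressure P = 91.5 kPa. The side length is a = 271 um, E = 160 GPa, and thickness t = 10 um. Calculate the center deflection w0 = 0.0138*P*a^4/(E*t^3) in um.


Step 1: Convert pressure to compatible units (E is in GPa, so P in GPa).
P = 91.5 kPa = 91.5e-6 GPa
Step 2: Compute numerator: 0.0138 * P * a^4.
a^4 = 271^4 = 5393580481
numerator = 0.0138 * 91.5e-6 * 5393580481 = 6.8105e+03
Step 3: Compute denominator: E * t^3 = 160 * 10^3 = 160000
Step 4: w0 = numerator / denominator = 6.8105e+03 / 160000 = 0.0426 um


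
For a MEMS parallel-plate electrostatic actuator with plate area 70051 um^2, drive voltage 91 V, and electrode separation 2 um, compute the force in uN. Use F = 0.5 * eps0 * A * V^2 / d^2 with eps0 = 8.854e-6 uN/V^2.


Step 1: Identify parameters.
eps0 = 8.854e-6 uN/V^2, A = 70051 um^2, V = 91 V, d = 2 um
Step 2: Compute V^2 = 91^2 = 8281
Step 3: Compute d^2 = 2^2 = 4
Step 4: F = 0.5 * 8.854e-6 * 70051 * 8281 / 4
F = 642.017 uN


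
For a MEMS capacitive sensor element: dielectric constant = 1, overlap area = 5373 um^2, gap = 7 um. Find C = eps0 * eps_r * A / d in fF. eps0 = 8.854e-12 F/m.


Step 1: Convert area to m^2: A = 5373e-12 m^2
Step 2: Convert gap to m: d = 7e-6 m
Step 3: C = eps0 * eps_r * A / d
C = 8.854e-12 * 1 * 5373e-12 / 7e-6
Step 4: Convert to fF (multiply by 1e15).
C = 6.8 fF


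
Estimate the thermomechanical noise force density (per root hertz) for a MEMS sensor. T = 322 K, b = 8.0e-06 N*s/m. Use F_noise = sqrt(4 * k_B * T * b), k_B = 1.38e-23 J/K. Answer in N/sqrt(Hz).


Step 1: Compute 4 * k_B * T * b
= 4 * 1.38e-23 * 322 * 8.0e-06
= 1.4220e-25 N^2/Hz
Step 2: F_noise = sqrt(1.4220e-25)
F_noise = 3.77e-13 N/sqrt(Hz)


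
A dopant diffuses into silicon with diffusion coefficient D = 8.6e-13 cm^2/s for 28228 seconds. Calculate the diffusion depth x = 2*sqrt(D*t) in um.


Step 1: Compute D*t = 8.6e-13 * 28228 = 2.427608e-08 cm^2
Step 2: sqrt(D*t) = 1.55808e-04 cm
Step 3: x = 2 * 1.55808e-04 cm = 3.11616e-04 cm
Step 4: Convert to um (1 cm = 1e4 um): x = 3.116 um


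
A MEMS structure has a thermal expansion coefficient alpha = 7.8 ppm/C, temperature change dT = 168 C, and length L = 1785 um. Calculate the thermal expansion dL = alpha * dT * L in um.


Step 1: Convert CTE: alpha = 7.8 ppm/C = 7.8e-6 /C
Step 2: dL = 7.8e-6 * 168 * 1785
dL = 2.3391 um


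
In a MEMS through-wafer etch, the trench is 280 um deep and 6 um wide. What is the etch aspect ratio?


Step 1: AR = depth / width
Step 2: AR = 280 / 6
AR = 46.7


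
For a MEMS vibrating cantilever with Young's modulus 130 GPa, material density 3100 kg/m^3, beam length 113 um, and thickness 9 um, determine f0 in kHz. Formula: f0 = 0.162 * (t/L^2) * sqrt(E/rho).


Step 1: Convert units to SI.
t_SI = 9e-6 m, L_SI = 113e-6 m
Step 2: Calculate sqrt(E/rho).
sqrt(130e9 / 3100) = 6475.76 m/s
Step 3: Compute f0.
f0 = 0.162 * 9e-6 / (113e-6)^2 * 6475.76 = 739420.3 Hz = 739.42 kHz


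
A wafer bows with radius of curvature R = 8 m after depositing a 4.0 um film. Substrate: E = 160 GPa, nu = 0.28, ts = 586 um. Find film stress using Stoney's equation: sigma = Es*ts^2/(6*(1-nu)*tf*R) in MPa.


Step 1: Compute numerator: Es * ts^2 = 160 * 586^2 = 54943360 (GPa*um^2)
Step 2: Compute denominator (R in um): 6*(1-nu)*tf*R = 6*0.72*4.0*8e6 = 138240000.0 (um^2)
Step 3: sigma (GPa) = 54943360 / 138240000.0 = 3.97449e-01 GPa
Step 4: Convert to MPa (x1000): sigma = 397.4 MPa


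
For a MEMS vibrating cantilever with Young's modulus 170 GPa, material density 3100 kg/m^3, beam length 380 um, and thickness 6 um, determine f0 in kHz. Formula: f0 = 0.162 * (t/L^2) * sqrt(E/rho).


Step 1: Convert units to SI.
t_SI = 6e-6 m, L_SI = 380e-6 m
Step 2: Calculate sqrt(E/rho).
sqrt(170e9 / 3100) = 7405.32 m/s
Step 3: Compute f0.
f0 = 0.162 * 6e-6 / (380e-6)^2 * 7405.32 = 49847.4 Hz = 49.85 kHz


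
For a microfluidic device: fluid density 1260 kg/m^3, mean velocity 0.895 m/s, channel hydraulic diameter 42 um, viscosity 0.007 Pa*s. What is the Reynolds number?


Step 1: Convert Dh to meters: Dh = 42e-6 m
Step 2: Re = rho * v * Dh / mu
Re = 1260 * 0.895 * 42e-6 / 0.007
Re = 6.766


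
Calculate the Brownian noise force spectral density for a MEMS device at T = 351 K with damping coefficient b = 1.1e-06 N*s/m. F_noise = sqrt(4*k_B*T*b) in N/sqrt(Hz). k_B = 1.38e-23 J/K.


Step 1: Compute 4 * k_B * T * b
= 4 * 1.38e-23 * 351 * 1.1e-06
= 2.1313e-26 N^2/Hz
Step 2: F_noise = sqrt(2.1313e-26)
F_noise = 1.46e-13 N/sqrt(Hz)


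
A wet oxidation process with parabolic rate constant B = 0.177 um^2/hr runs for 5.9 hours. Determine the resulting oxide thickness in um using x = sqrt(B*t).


Step 1: Compute B*t = 0.177 * 5.9 = 1.0443
Step 2: x = sqrt(1.0443)
x = 1.022 um


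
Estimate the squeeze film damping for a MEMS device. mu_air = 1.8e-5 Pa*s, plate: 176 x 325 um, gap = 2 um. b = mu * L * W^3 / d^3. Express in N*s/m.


Step 1: Convert to SI.
L = 176e-6 m, W = 325e-6 m, d = 2e-6 m
Step 2: W^3 = (325e-6)^3 = 3.43e-11 m^3
Step 3: d^3 = (2e-6)^3 = 8.00e-18 m^3
Step 4: b = 1.8e-5 * 176e-6 * 3.43e-11 / 8.00e-18
b = 1.36e-02 N*s/m


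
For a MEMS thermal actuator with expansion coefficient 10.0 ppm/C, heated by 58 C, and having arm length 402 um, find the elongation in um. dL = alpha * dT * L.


Step 1: Convert CTE: alpha = 10.0 ppm/C = 10.0e-6 /C
Step 2: dL = 10.0e-6 * 58 * 402
dL = 0.2332 um


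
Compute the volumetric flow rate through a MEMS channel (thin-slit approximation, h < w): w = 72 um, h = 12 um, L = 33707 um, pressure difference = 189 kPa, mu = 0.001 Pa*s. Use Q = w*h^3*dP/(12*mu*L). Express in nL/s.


Step 1: Convert all dimensions to SI (meters).
w = 72e-6 m, h = 12e-6 m, L = 33707e-6 m, dP = 189e3 Pa
Step 2: Q = w * h^3 * dP / (12 * mu * L)
Q = 72e-6 * (12e-6)^3 * 189e3 / (12 * 0.001 * 33707e-6) = 5.813487e-11 m^3/s
Step 3: Convert Q from m^3/s to nL/s (1 m^3 = 1e12 nL, so multiply by 1e12).
Q = 58.135 nL/s


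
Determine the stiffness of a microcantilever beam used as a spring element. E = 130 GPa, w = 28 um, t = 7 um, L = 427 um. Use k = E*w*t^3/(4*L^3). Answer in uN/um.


Step 1: Convert E to consistent units (1 GPa = 1000 uN/um^2).
E = 130 GPa = 130000 uN/um^2
Step 2: Compute t^3 = 7^3 = 343
Step 3: Compute L^3 = 427^3 = 77854483
Step 4: k = 130000 * 28 * 343 / (4 * 77854483)
k = 4.0091 uN/um


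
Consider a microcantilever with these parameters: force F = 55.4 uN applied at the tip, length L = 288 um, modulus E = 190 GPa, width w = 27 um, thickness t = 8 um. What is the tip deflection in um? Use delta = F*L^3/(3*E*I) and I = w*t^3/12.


Step 1: Calculate the second moment of area.
I = w * t^3 / 12 = 27 * 8^3 / 12 = 1152.0 um^4
Step 2: Convert E to consistent units (1 GPa = 1000 uN/um^2).
E = 190 GPa = 190000 uN/um^2
Step 3: Calculate tip deflection.
delta = F * L^3 / (3 * E * I)
delta = 55.4 * 288^3 / (3 * 190000 * 1152.0)
delta = 2.0154 um


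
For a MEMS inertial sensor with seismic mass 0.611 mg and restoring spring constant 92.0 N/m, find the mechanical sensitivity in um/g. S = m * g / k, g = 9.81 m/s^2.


Step 1: Convert mass: m = 0.611 mg = 6.11e-07 kg
Step 2: S = m * g / k = 6.11e-07 * 9.81 / 92.0
Step 3: S = 6.52e-08 m/g
Step 4: Convert to um/g: S = 0.065 um/g


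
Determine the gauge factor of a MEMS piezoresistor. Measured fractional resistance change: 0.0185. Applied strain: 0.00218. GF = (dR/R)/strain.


Step 1: Identify values.
dR/R = 0.0185, strain = 0.00218
Step 2: GF = (dR/R) / strain = 0.0185 / 0.00218
GF = 8.5


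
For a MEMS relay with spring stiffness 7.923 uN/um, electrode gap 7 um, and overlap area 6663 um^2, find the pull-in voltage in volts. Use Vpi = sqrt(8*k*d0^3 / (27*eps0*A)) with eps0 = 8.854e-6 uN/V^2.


Step 1: Compute numerator: 8 * k * d0^3 = 8 * 7.923 * 7^3 = 21740.712
Step 2: Compute denominator: 27 * eps0 * A = 27 * 8.854e-6 * 6663 = 1.592843
Step 3: Vpi = sqrt(21740.712 / 1.592843)
Vpi = 116.83 V


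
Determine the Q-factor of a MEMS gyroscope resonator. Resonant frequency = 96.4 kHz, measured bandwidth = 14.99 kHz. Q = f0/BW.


Step 1: Q = f0 / bandwidth
Step 2: Q = 96.4 / 14.99
Q = 6.4


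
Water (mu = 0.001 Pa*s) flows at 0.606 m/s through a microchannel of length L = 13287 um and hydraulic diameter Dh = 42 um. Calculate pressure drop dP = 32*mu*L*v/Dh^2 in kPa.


Step 1: Convert to SI: L = 13287e-6 m, Dh = 42e-6 m
Step 2: dP = 32 * 0.001 * 13287e-6 * 0.606 / (42e-6)^2
Step 3: dP = 146066.61 Pa
Step 4: Convert to kPa: dP = 146.07 kPa


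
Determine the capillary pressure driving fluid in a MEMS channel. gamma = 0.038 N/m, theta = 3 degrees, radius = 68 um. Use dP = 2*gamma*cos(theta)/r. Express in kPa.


Step 1: cos(3 deg) = 0.9986
Step 2: Convert r to m: r = 68e-6 m
Step 3: dP = 2 * 0.038 * 0.9986 / 68e-6 = 1116.1 Pa
Step 4: Convert Pa to kPa (divide by 1000).
dP = 1.12 kPa


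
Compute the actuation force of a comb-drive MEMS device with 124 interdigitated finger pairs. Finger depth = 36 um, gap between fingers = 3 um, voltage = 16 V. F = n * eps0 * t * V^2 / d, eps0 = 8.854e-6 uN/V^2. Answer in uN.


Step 1: Parameters: n=124, eps0=8.854e-6 uN/V^2, t=36 um, V=16 V, d=3 um
Step 2: V^2 = 256
Step 3: F = 124 * 8.854e-6 * 36 * 256 / 3
F = 3.373 uN


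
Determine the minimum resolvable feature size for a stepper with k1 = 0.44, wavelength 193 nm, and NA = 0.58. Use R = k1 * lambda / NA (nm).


Step 1: Identify values: k1 = 0.44, lambda = 193 nm, NA = 0.58
Step 2: R = k1 * lambda / NA
R = 0.44 * 193 / 0.58
R = 146.4 nm


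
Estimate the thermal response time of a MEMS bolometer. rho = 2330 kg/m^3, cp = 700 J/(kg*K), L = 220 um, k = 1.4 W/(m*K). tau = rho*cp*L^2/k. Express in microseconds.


Step 1: Convert L to m: L = 220e-6 m
Step 2: L^2 = (220e-6)^2 = 4.84e-08 m^2
Step 3: tau = 2330 * 700 * 4.84e-08 / 1.4 = 5.6386e-02 s
Step 4: Convert to microseconds (multiply by 1e6).
tau = 56386.0 us


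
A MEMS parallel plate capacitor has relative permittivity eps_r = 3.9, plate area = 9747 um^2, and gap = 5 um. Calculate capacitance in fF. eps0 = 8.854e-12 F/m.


Step 1: Convert area to m^2: A = 9747e-12 m^2
Step 2: Convert gap to m: d = 5e-6 m
Step 3: C = eps0 * eps_r * A / d
C = 8.854e-12 * 3.9 * 9747e-12 / 5e-6
Step 4: Convert to fF (multiply by 1e15).
C = 67.31 fF


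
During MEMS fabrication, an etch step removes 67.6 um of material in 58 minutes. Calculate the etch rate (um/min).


Step 1: Etch rate = depth / time
Step 2: rate = 67.6 / 58
rate = 1.166 um/min


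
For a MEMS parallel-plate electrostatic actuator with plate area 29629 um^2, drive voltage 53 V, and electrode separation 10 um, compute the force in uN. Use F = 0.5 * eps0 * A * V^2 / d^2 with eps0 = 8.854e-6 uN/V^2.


Step 1: Identify parameters.
eps0 = 8.854e-6 uN/V^2, A = 29629 um^2, V = 53 V, d = 10 um
Step 2: Compute V^2 = 53^2 = 2809
Step 3: Compute d^2 = 10^2 = 100
Step 4: F = 0.5 * 8.854e-6 * 29629 * 2809 / 100
F = 3.684 uN


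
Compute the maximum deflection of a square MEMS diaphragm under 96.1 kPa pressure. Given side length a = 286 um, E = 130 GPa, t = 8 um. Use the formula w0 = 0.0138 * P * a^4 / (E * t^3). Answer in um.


Step 1: Convert pressure to compatible units (E is in GPa, so P in GPa).
P = 96.1 kPa = 96.1e-6 GPa
Step 2: Compute numerator: 0.0138 * P * a^4.
a^4 = 286^4 = 6690585616
numerator = 0.0138 * 96.1e-6 * 6690585616 = 8.87292e+03
Step 3: Compute denominator: E * t^3 = 130 * 8^3 = 66560
Step 4: w0 = numerator / denominator = 8.87292e+03 / 66560 = 0.1333 um


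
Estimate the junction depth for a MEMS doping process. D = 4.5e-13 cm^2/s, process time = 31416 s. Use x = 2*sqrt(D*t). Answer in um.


Step 1: Compute D*t = 4.5e-13 * 31416 = 1.41372e-08 cm^2
Step 2: sqrt(D*t) = 1.189e-04 cm
Step 3: x = 2 * 1.189e-04 cm = 2.378e-04 cm
Step 4: Convert to um (1 cm = 1e4 um): x = 2.378 um


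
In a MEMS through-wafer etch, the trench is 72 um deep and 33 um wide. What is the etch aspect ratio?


Step 1: AR = depth / width
Step 2: AR = 72 / 33
AR = 2.2


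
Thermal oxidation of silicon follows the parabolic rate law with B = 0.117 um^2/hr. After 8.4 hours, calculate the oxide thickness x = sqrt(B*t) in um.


Step 1: Compute B*t = 0.117 * 8.4 = 0.9828
Step 2: x = sqrt(0.9828)
x = 0.991 um


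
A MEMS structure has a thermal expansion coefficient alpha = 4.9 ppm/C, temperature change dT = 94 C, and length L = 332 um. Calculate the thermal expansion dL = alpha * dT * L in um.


Step 1: Convert CTE: alpha = 4.9 ppm/C = 4.9e-6 /C
Step 2: dL = 4.9e-6 * 94 * 332
dL = 0.1529 um


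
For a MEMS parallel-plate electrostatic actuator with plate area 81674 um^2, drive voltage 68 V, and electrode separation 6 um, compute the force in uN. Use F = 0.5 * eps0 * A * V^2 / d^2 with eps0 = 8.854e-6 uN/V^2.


Step 1: Identify parameters.
eps0 = 8.854e-6 uN/V^2, A = 81674 um^2, V = 68 V, d = 6 um
Step 2: Compute V^2 = 68^2 = 4624
Step 3: Compute d^2 = 6^2 = 36
Step 4: F = 0.5 * 8.854e-6 * 81674 * 4624 / 36
F = 46.442 uN


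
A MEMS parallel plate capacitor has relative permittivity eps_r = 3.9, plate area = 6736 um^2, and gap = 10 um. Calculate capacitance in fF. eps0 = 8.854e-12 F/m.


Step 1: Convert area to m^2: A = 6736e-12 m^2
Step 2: Convert gap to m: d = 10e-6 m
Step 3: C = eps0 * eps_r * A / d
C = 8.854e-12 * 3.9 * 6736e-12 / 10e-6
Step 4: Convert to fF (multiply by 1e15).
C = 23.26 fF


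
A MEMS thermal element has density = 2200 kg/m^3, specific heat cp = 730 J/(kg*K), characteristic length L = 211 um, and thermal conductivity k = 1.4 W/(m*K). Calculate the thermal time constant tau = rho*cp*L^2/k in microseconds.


Step 1: Convert L to m: L = 211e-6 m
Step 2: L^2 = (211e-6)^2 = 4.4521e-08 m^2
Step 3: tau = 2200 * 730 * 4.4521e-08 / 1.4 = 5.107194714e-02 s
Step 4: Convert to microseconds (multiply by 1e6).
tau = 51071.947 us


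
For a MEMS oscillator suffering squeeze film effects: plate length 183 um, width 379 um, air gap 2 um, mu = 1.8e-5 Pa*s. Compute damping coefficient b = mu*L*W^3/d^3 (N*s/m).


Step 1: Convert to SI.
L = 183e-6 m, W = 379e-6 m, d = 2e-6 m
Step 2: W^3 = (379e-6)^3 = 5.44e-11 m^3
Step 3: d^3 = (2e-6)^3 = 8.00e-18 m^3
Step 4: b = 1.8e-5 * 183e-6 * 5.44e-11 / 8.00e-18
b = 2.24e-02 N*s/m


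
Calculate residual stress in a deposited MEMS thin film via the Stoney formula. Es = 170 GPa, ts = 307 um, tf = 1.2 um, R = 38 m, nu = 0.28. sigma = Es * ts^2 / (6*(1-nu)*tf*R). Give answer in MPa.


Step 1: Compute numerator: Es * ts^2 = 170 * 307^2 = 16022330 (GPa*um^2)
Step 2: Compute denominator (R in um): 6*(1-nu)*tf*R = 6*0.72*1.2*38e6 = 196992000.0 (um^2)
Step 3: sigma (GPa) = 16022330 / 196992000.0 = 8.1335e-02 GPa
Step 4: Convert to MPa (x1000): sigma = 81.3 MPa


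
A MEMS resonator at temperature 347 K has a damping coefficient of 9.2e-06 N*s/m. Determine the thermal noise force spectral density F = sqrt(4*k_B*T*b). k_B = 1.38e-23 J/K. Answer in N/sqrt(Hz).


Step 1: Compute 4 * k_B * T * b
= 4 * 1.38e-23 * 347 * 9.2e-06
= 1.7622e-25 N^2/Hz
Step 2: F_noise = sqrt(1.7622e-25)
F_noise = 4.20e-13 N/sqrt(Hz)


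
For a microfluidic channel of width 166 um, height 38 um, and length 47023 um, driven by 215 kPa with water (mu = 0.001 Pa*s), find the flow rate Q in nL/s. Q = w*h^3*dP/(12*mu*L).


Step 1: Convert all dimensions to SI (meters).
w = 166e-6 m, h = 38e-6 m, L = 47023e-6 m, dP = 215e3 Pa
Step 2: Q = w * h^3 * dP / (12 * mu * L)
Q = 166e-6 * (38e-6)^3 * 215e3 / (12 * 0.001 * 47023e-6) = 3.4706096e-09 m^3/s
Step 3: Convert Q from m^3/s to nL/s (1 m^3 = 1e12 nL, so multiply by 1e12).
Q = 3470.61 nL/s


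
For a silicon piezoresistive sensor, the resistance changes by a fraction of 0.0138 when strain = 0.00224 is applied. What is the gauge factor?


Step 1: Identify values.
dR/R = 0.0138, strain = 0.00224
Step 2: GF = (dR/R) / strain = 0.0138 / 0.00224
GF = 6.2


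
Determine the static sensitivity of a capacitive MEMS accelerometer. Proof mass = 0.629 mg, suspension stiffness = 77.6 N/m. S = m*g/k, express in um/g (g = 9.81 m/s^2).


Step 1: Convert mass: m = 0.629 mg = 6.29e-07 kg
Step 2: S = m * g / k = 6.29e-07 * 9.81 / 77.6
Step 3: S = 7.95e-08 m/g
Step 4: Convert to um/g: S = 0.08 um/g


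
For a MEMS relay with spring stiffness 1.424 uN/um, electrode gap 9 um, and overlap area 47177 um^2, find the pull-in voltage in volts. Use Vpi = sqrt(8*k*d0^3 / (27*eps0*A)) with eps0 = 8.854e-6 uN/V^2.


Step 1: Compute numerator: 8 * k * d0^3 = 8 * 1.424 * 9^3 = 8304.768
Step 2: Compute denominator: 27 * eps0 * A = 27 * 8.854e-6 * 47177 = 11.278039
Step 3: Vpi = sqrt(8304.768 / 11.278039)
Vpi = 27.14 V


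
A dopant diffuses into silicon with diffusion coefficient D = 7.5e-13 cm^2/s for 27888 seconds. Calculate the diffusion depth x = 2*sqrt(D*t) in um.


Step 1: Compute D*t = 7.5e-13 * 27888 = 2.0916e-08 cm^2
Step 2: sqrt(D*t) = 1.44624e-04 cm
Step 3: x = 2 * 1.44624e-04 cm = 2.89248e-04 cm
Step 4: Convert to um (1 cm = 1e4 um): x = 2.892 um


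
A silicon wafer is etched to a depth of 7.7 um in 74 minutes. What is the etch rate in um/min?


Step 1: Etch rate = depth / time
Step 2: rate = 7.7 / 74
rate = 0.104 um/min


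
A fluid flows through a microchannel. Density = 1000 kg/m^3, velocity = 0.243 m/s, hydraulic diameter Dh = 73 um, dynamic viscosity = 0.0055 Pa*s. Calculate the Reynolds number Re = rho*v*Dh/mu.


Step 1: Convert Dh to meters: Dh = 73e-6 m
Step 2: Re = rho * v * Dh / mu
Re = 1000 * 0.243 * 73e-6 / 0.0055
Re = 3.225


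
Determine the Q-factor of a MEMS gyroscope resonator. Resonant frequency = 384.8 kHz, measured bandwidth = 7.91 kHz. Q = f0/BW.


Step 1: Q = f0 / bandwidth
Step 2: Q = 384.8 / 7.91
Q = 48.6


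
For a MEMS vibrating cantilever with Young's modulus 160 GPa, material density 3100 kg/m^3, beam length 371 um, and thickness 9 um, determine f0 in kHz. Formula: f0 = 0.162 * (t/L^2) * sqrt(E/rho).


Step 1: Convert units to SI.
t_SI = 9e-6 m, L_SI = 371e-6 m
Step 2: Calculate sqrt(E/rho).
sqrt(160e9 / 3100) = 7184.21 m/s
Step 3: Compute f0.
f0 = 0.162 * 9e-6 / (371e-6)^2 * 7184.21 = 76100.7 Hz = 76.1 kHz


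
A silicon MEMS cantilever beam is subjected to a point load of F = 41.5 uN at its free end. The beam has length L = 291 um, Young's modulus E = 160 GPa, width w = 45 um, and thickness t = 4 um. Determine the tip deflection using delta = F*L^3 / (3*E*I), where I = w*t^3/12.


Step 1: Calculate the second moment of area.
I = w * t^3 / 12 = 45 * 4^3 / 12 = 240.0 um^4
Step 2: Convert E to consistent units (1 GPa = 1000 uN/um^2).
E = 160 GPa = 160000 uN/um^2
Step 3: Calculate tip deflection.
delta = F * L^3 / (3 * E * I)
delta = 41.5 * 291^3 / (3 * 160000 * 240.0)
delta = 8.8772 um


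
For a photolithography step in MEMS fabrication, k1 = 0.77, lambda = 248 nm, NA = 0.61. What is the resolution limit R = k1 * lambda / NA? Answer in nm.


Step 1: Identify values: k1 = 0.77, lambda = 248 nm, NA = 0.61
Step 2: R = k1 * lambda / NA
R = 0.77 * 248 / 0.61
R = 313.0 nm


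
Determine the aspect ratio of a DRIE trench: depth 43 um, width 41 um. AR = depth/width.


Step 1: AR = depth / width
Step 2: AR = 43 / 41
AR = 1.0


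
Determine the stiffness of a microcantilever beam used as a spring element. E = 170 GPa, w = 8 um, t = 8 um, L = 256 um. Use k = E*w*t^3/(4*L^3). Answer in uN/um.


Step 1: Convert E to consistent units (1 GPa = 1000 uN/um^2).
E = 170 GPa = 170000 uN/um^2
Step 2: Compute t^3 = 8^3 = 512
Step 3: Compute L^3 = 256^3 = 16777216
Step 4: k = 170000 * 8 * 512 / (4 * 16777216)
k = 10.376 uN/um


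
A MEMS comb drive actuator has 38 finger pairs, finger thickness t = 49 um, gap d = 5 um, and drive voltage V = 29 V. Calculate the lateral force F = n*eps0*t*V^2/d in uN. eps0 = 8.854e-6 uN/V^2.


Step 1: Parameters: n=38, eps0=8.854e-6 uN/V^2, t=49 um, V=29 V, d=5 um
Step 2: V^2 = 841
Step 3: F = 38 * 8.854e-6 * 49 * 841 / 5
F = 2.773 uN


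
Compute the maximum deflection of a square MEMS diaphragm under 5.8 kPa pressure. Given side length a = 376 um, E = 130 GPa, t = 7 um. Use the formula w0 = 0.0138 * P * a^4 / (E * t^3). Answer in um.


Step 1: Convert pressure to compatible units (E is in GPa, so P in GPa).
P = 5.8 kPa = 5.8e-6 GPa
Step 2: Compute numerator: 0.0138 * P * a^4.
a^4 = 376^4 = 19987173376
numerator = 0.0138 * 5.8e-6 * 19987173376 = 1.5998e+03
Step 3: Compute denominator: E * t^3 = 130 * 7^3 = 44590
Step 4: w0 = numerator / denominator = 1.5998e+03 / 44590 = 0.0359 um


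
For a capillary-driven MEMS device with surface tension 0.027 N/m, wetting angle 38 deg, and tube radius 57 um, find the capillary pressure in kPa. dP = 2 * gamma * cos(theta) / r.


Step 1: cos(38 deg) = 0.788
Step 2: Convert r to m: r = 57e-6 m
Step 3: dP = 2 * 0.027 * 0.788 / 57e-6 = 746.5 Pa
Step 4: Convert Pa to kPa (divide by 1000).
dP = 0.75 kPa


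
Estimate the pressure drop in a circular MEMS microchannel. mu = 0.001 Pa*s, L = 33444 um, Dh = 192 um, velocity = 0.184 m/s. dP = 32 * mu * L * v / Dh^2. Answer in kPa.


Step 1: Convert to SI: L = 33444e-6 m, Dh = 192e-6 m
Step 2: dP = 32 * 0.001 * 33444e-6 * 0.184 / (192e-6)^2
Step 3: dP = 5341.75 Pa
Step 4: Convert to kPa: dP = 5.34 kPa


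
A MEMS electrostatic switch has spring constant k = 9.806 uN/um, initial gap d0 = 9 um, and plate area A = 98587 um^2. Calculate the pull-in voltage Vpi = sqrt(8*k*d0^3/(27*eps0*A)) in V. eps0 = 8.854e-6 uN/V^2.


Step 1: Compute numerator: 8 * k * d0^3 = 8 * 9.806 * 9^3 = 57188.592
Step 2: Compute denominator: 27 * eps0 * A = 27 * 8.854e-6 * 98587 = 23.568011
Step 3: Vpi = sqrt(57188.592 / 23.568011)
Vpi = 49.26 V


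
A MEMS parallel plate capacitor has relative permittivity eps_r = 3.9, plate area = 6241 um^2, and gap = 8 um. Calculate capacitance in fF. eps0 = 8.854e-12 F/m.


Step 1: Convert area to m^2: A = 6241e-12 m^2
Step 2: Convert gap to m: d = 8e-6 m
Step 3: C = eps0 * eps_r * A / d
C = 8.854e-12 * 3.9 * 6241e-12 / 8e-6
Step 4: Convert to fF (multiply by 1e15).
C = 26.94 fF


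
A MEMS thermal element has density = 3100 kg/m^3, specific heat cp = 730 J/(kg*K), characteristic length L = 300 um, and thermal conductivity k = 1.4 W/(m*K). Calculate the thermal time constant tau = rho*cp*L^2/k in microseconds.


Step 1: Convert L to m: L = 300e-6 m
Step 2: L^2 = (300e-6)^2 = 9e-08 m^2
Step 3: tau = 3100 * 730 * 9e-08 / 1.4 = 1.4547857143e-01 s
Step 4: Convert to microseconds (multiply by 1e6).
tau = 145478.571 us


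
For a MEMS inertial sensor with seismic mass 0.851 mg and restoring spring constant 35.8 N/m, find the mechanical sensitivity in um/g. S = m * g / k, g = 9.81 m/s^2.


Step 1: Convert mass: m = 0.851 mg = 8.51e-07 kg
Step 2: S = m * g / k = 8.51e-07 * 9.81 / 35.8
Step 3: S = 2.33e-07 m/g
Step 4: Convert to um/g: S = 0.233 um/g


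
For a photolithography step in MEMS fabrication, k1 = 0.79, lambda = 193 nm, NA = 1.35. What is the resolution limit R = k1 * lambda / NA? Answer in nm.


Step 1: Identify values: k1 = 0.79, lambda = 193 nm, NA = 1.35
Step 2: R = k1 * lambda / NA
R = 0.79 * 193 / 1.35
R = 112.9 nm


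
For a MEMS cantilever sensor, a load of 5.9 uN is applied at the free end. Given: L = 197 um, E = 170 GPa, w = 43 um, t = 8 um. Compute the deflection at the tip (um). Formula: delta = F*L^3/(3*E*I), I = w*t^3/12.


Step 1: Calculate the second moment of area.
I = w * t^3 / 12 = 43 * 8^3 / 12 = 1834.6667 um^4
Step 2: Convert E to consistent units (1 GPa = 1000 uN/um^2).
E = 170 GPa = 170000 uN/um^2
Step 3: Calculate tip deflection.
delta = F * L^3 / (3 * E * I)
delta = 5.9 * 197^3 / (3 * 170000 * 1834.6667)
delta = 0.0482 um


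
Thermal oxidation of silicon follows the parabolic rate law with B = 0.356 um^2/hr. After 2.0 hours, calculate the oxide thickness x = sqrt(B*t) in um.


Step 1: Compute B*t = 0.356 * 2.0 = 0.712
Step 2: x = sqrt(0.712)
x = 0.844 um


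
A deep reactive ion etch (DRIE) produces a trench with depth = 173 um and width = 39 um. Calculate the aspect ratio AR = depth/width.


Step 1: AR = depth / width
Step 2: AR = 173 / 39
AR = 4.4


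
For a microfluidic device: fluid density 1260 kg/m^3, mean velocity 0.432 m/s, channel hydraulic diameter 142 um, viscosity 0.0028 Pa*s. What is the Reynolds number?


Step 1: Convert Dh to meters: Dh = 142e-6 m
Step 2: Re = rho * v * Dh / mu
Re = 1260 * 0.432 * 142e-6 / 0.0028
Re = 27.605


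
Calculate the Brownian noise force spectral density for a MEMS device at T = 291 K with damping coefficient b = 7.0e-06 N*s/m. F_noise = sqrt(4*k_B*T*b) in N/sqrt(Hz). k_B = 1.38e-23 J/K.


Step 1: Compute 4 * k_B * T * b
= 4 * 1.38e-23 * 291 * 7.0e-06
= 1.1244e-25 N^2/Hz
Step 2: F_noise = sqrt(1.1244e-25)
F_noise = 3.35e-13 N/sqrt(Hz)


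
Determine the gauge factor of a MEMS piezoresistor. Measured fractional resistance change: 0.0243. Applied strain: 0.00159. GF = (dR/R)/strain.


Step 1: Identify values.
dR/R = 0.0243, strain = 0.00159
Step 2: GF = (dR/R) / strain = 0.0243 / 0.00159
GF = 15.3
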